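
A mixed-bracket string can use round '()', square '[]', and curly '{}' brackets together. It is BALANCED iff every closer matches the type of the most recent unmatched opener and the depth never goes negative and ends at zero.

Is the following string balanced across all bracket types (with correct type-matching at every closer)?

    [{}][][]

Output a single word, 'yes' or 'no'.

pos 0: push '['; stack = [
pos 1: push '{'; stack = [{
pos 2: '}' matches '{'; pop; stack = [
pos 3: ']' matches '['; pop; stack = (empty)
pos 4: push '['; stack = [
pos 5: ']' matches '['; pop; stack = (empty)
pos 6: push '['; stack = [
pos 7: ']' matches '['; pop; stack = (empty)
end: stack empty → VALID
Verdict: properly nested → yes

Answer: yes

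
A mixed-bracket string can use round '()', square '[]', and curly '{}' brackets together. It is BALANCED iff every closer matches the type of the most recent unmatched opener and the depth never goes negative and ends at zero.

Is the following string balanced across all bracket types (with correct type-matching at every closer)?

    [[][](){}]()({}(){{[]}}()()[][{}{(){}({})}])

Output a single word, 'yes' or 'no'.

pos 0: push '['; stack = [
pos 1: push '['; stack = [[
pos 2: ']' matches '['; pop; stack = [
pos 3: push '['; stack = [[
pos 4: ']' matches '['; pop; stack = [
pos 5: push '('; stack = [(
pos 6: ')' matches '('; pop; stack = [
pos 7: push '{'; stack = [{
pos 8: '}' matches '{'; pop; stack = [
pos 9: ']' matches '['; pop; stack = (empty)
pos 10: push '('; stack = (
pos 11: ')' matches '('; pop; stack = (empty)
pos 12: push '('; stack = (
pos 13: push '{'; stack = ({
pos 14: '}' matches '{'; pop; stack = (
pos 15: push '('; stack = ((
pos 16: ')' matches '('; pop; stack = (
pos 17: push '{'; stack = ({
pos 18: push '{'; stack = ({{
pos 19: push '['; stack = ({{[
pos 20: ']' matches '['; pop; stack = ({{
pos 21: '}' matches '{'; pop; stack = ({
pos 22: '}' matches '{'; pop; stack = (
pos 23: push '('; stack = ((
pos 24: ')' matches '('; pop; stack = (
pos 25: push '('; stack = ((
pos 26: ')' matches '('; pop; stack = (
pos 27: push '['; stack = ([
pos 28: ']' matches '['; pop; stack = (
pos 29: push '['; stack = ([
pos 30: push '{'; stack = ([{
pos 31: '}' matches '{'; pop; stack = ([
pos 32: push '{'; stack = ([{
pos 33: push '('; stack = ([{(
pos 34: ')' matches '('; pop; stack = ([{
pos 35: push '{'; stack = ([{{
pos 36: '}' matches '{'; pop; stack = ([{
pos 37: push '('; stack = ([{(
pos 38: push '{'; stack = ([{({
pos 39: '}' matches '{'; pop; stack = ([{(
pos 40: ')' matches '('; pop; stack = ([{
pos 41: '}' matches '{'; pop; stack = ([
pos 42: ']' matches '['; pop; stack = (
pos 43: ')' matches '('; pop; stack = (empty)
end: stack empty → VALID
Verdict: properly nested → yes

Answer: yes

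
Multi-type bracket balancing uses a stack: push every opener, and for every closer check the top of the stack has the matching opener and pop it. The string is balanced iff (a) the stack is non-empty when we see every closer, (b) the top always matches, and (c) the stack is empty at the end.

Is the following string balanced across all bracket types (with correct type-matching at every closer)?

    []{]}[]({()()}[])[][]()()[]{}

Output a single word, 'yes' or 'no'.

Answer: no

Derivation:
pos 0: push '['; stack = [
pos 1: ']' matches '['; pop; stack = (empty)
pos 2: push '{'; stack = {
pos 3: saw closer ']' but top of stack is '{' (expected '}') → INVALID
Verdict: type mismatch at position 3: ']' closes '{' → no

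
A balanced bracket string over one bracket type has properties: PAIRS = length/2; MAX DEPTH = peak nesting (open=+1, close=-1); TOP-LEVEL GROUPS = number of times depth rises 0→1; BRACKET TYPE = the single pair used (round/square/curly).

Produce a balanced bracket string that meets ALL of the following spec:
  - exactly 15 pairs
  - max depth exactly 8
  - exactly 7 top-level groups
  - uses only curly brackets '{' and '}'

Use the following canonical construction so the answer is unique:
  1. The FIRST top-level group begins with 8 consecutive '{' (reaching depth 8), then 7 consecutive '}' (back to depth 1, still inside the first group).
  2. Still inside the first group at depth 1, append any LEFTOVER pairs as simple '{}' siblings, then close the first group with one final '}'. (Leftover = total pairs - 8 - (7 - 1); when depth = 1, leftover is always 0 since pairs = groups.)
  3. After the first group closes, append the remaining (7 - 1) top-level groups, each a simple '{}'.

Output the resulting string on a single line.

Spec: pairs=15 depth=8 groups=7
Leftover pairs = 15 - 8 - (7-1) = 1
First group: deep chain of depth 8 + 1 sibling pairs
Remaining 6 groups: simple '{}' each

Answer: {{{{{{{{}}}}}}}{}}{}{}{}{}{}{}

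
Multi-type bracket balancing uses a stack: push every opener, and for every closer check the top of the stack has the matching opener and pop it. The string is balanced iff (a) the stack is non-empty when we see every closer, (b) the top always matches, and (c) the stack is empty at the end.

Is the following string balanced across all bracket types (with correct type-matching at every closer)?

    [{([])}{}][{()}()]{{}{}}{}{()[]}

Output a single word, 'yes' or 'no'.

Answer: yes

Derivation:
pos 0: push '['; stack = [
pos 1: push '{'; stack = [{
pos 2: push '('; stack = [{(
pos 3: push '['; stack = [{([
pos 4: ']' matches '['; pop; stack = [{(
pos 5: ')' matches '('; pop; stack = [{
pos 6: '}' matches '{'; pop; stack = [
pos 7: push '{'; stack = [{
pos 8: '}' matches '{'; pop; stack = [
pos 9: ']' matches '['; pop; stack = (empty)
pos 10: push '['; stack = [
pos 11: push '{'; stack = [{
pos 12: push '('; stack = [{(
pos 13: ')' matches '('; pop; stack = [{
pos 14: '}' matches '{'; pop; stack = [
pos 15: push '('; stack = [(
pos 16: ')' matches '('; pop; stack = [
pos 17: ']' matches '['; pop; stack = (empty)
pos 18: push '{'; stack = {
pos 19: push '{'; stack = {{
pos 20: '}' matches '{'; pop; stack = {
pos 21: push '{'; stack = {{
pos 22: '}' matches '{'; pop; stack = {
pos 23: '}' matches '{'; pop; stack = (empty)
pos 24: push '{'; stack = {
pos 25: '}' matches '{'; pop; stack = (empty)
pos 26: push '{'; stack = {
pos 27: push '('; stack = {(
pos 28: ')' matches '('; pop; stack = {
pos 29: push '['; stack = {[
pos 30: ']' matches '['; pop; stack = {
pos 31: '}' matches '{'; pop; stack = (empty)
end: stack empty → VALID
Verdict: properly nested → yes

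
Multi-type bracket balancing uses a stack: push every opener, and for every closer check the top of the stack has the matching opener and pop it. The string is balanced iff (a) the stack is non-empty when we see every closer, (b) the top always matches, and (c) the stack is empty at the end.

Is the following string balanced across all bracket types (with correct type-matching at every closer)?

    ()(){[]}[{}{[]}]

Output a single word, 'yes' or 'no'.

pos 0: push '('; stack = (
pos 1: ')' matches '('; pop; stack = (empty)
pos 2: push '('; stack = (
pos 3: ')' matches '('; pop; stack = (empty)
pos 4: push '{'; stack = {
pos 5: push '['; stack = {[
pos 6: ']' matches '['; pop; stack = {
pos 7: '}' matches '{'; pop; stack = (empty)
pos 8: push '['; stack = [
pos 9: push '{'; stack = [{
pos 10: '}' matches '{'; pop; stack = [
pos 11: push '{'; stack = [{
pos 12: push '['; stack = [{[
pos 13: ']' matches '['; pop; stack = [{
pos 14: '}' matches '{'; pop; stack = [
pos 15: ']' matches '['; pop; stack = (empty)
end: stack empty → VALID
Verdict: properly nested → yes

Answer: yes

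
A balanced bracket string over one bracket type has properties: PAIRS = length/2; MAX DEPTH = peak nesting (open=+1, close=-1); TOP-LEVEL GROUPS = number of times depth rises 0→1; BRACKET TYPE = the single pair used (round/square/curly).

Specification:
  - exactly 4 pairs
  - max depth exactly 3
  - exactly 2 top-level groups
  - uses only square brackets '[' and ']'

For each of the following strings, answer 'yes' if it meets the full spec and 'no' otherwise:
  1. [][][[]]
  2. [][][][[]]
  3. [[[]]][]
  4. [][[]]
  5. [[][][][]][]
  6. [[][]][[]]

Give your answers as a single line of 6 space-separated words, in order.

String 1 '[][][[]]': depth seq [1 0 1 0 1 2 1 0]
  -> pairs=4 depth=2 groups=3 -> no
String 2 '[][][][[]]': depth seq [1 0 1 0 1 0 1 2 1 0]
  -> pairs=5 depth=2 groups=4 -> no
String 3 '[[[]]][]': depth seq [1 2 3 2 1 0 1 0]
  -> pairs=4 depth=3 groups=2 -> yes
String 4 '[][[]]': depth seq [1 0 1 2 1 0]
  -> pairs=3 depth=2 groups=2 -> no
String 5 '[[][][][]][]': depth seq [1 2 1 2 1 2 1 2 1 0 1 0]
  -> pairs=6 depth=2 groups=2 -> no
String 6 '[[][]][[]]': depth seq [1 2 1 2 1 0 1 2 1 0]
  -> pairs=5 depth=2 groups=2 -> no

Answer: no no yes no no no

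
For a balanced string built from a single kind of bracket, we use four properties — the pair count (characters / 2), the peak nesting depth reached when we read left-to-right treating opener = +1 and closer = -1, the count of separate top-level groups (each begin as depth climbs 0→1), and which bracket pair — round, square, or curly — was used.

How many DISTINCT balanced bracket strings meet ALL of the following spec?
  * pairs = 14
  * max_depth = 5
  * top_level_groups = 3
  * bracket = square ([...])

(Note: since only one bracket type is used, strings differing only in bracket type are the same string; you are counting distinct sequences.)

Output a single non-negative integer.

Spec: pairs=14 depth=5 groups=3
Count(depth <= 5) = 354306
Count(depth <= 4) = 179754
Count(depth == 5) = 354306 - 179754 = 174552

Answer: 174552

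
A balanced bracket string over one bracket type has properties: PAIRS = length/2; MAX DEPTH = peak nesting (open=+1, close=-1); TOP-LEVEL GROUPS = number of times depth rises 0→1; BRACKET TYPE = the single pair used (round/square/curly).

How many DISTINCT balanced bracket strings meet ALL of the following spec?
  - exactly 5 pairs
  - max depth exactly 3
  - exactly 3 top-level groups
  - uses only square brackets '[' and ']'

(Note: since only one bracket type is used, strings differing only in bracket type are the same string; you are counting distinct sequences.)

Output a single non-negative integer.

Spec: pairs=5 depth=3 groups=3
Count(depth <= 3) = 9
Count(depth <= 2) = 6
Count(depth == 3) = 9 - 6 = 3

Answer: 3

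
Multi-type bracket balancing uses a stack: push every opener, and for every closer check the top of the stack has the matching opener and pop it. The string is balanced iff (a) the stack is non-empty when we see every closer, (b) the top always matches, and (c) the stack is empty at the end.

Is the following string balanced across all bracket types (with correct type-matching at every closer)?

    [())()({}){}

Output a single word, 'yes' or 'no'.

Answer: no

Derivation:
pos 0: push '['; stack = [
pos 1: push '('; stack = [(
pos 2: ')' matches '('; pop; stack = [
pos 3: saw closer ')' but top of stack is '[' (expected ']') → INVALID
Verdict: type mismatch at position 3: ')' closes '[' → no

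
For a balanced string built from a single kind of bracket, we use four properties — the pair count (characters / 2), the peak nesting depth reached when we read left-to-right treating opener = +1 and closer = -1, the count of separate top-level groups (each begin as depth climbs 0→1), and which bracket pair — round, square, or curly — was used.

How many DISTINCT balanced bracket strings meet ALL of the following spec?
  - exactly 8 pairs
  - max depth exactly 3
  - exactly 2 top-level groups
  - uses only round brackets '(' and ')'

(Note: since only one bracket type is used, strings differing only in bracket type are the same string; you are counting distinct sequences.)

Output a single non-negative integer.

Answer: 137

Derivation:
Spec: pairs=8 depth=3 groups=2
Count(depth <= 3) = 144
Count(depth <= 2) = 7
Count(depth == 3) = 144 - 7 = 137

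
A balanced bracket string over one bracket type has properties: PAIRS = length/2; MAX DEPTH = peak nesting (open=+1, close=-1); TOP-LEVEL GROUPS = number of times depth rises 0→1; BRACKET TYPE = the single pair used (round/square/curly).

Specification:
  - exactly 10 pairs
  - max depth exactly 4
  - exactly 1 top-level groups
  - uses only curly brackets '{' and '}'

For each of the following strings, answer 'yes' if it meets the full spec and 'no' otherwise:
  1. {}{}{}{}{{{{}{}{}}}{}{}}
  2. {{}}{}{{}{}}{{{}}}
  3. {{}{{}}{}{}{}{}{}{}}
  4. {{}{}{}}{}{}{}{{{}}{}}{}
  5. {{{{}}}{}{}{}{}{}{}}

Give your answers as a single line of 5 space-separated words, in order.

Answer: no no no no yes

Derivation:
String 1 '{}{}{}{}{{{{}{}{}}}{}{}}': depth seq [1 0 1 0 1 0 1 0 1 2 3 4 3 4 3 4 3 2 1 2 1 2 1 0]
  -> pairs=12 depth=4 groups=5 -> no
String 2 '{{}}{}{{}{}}{{{}}}': depth seq [1 2 1 0 1 0 1 2 1 2 1 0 1 2 3 2 1 0]
  -> pairs=9 depth=3 groups=4 -> no
String 3 '{{}{{}}{}{}{}{}{}{}}': depth seq [1 2 1 2 3 2 1 2 1 2 1 2 1 2 1 2 1 2 1 0]
  -> pairs=10 depth=3 groups=1 -> no
String 4 '{{}{}{}}{}{}{}{{{}}{}}{}': depth seq [1 2 1 2 1 2 1 0 1 0 1 0 1 0 1 2 3 2 1 2 1 0 1 0]
  -> pairs=12 depth=3 groups=6 -> no
String 5 '{{{{}}}{}{}{}{}{}{}}': depth seq [1 2 3 4 3 2 1 2 1 2 1 2 1 2 1 2 1 2 1 0]
  -> pairs=10 depth=4 groups=1 -> yes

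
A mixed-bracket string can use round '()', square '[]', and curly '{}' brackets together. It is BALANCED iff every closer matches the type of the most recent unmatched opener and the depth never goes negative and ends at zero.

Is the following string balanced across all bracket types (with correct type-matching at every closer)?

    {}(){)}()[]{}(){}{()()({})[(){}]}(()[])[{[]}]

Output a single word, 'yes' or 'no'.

pos 0: push '{'; stack = {
pos 1: '}' matches '{'; pop; stack = (empty)
pos 2: push '('; stack = (
pos 3: ')' matches '('; pop; stack = (empty)
pos 4: push '{'; stack = {
pos 5: saw closer ')' but top of stack is '{' (expected '}') → INVALID
Verdict: type mismatch at position 5: ')' closes '{' → no

Answer: no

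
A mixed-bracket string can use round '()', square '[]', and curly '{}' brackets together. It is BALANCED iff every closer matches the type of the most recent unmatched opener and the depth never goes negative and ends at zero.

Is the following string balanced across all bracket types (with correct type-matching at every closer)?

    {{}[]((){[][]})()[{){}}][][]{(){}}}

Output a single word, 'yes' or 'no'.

pos 0: push '{'; stack = {
pos 1: push '{'; stack = {{
pos 2: '}' matches '{'; pop; stack = {
pos 3: push '['; stack = {[
pos 4: ']' matches '['; pop; stack = {
pos 5: push '('; stack = {(
pos 6: push '('; stack = {((
pos 7: ')' matches '('; pop; stack = {(
pos 8: push '{'; stack = {({
pos 9: push '['; stack = {({[
pos 10: ']' matches '['; pop; stack = {({
pos 11: push '['; stack = {({[
pos 12: ']' matches '['; pop; stack = {({
pos 13: '}' matches '{'; pop; stack = {(
pos 14: ')' matches '('; pop; stack = {
pos 15: push '('; stack = {(
pos 16: ')' matches '('; pop; stack = {
pos 17: push '['; stack = {[
pos 18: push '{'; stack = {[{
pos 19: saw closer ')' but top of stack is '{' (expected '}') → INVALID
Verdict: type mismatch at position 19: ')' closes '{' → no

Answer: no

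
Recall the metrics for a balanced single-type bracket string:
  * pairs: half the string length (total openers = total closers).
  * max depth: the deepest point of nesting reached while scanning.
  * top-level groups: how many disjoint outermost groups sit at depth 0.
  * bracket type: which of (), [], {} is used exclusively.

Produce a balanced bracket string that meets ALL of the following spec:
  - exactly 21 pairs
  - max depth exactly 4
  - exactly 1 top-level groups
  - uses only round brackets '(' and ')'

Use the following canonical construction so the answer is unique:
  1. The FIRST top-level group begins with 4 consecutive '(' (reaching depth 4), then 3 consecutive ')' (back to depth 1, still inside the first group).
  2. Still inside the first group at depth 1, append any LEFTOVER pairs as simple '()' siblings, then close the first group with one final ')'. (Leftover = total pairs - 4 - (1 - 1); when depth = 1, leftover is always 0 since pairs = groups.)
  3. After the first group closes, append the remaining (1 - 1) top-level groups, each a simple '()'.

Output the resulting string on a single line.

Spec: pairs=21 depth=4 groups=1
Leftover pairs = 21 - 4 - (1-1) = 17
First group: deep chain of depth 4 + 17 sibling pairs
Remaining 0 groups: simple '()' each

Answer: (((()))()()()()()()()()()()()()()()()()())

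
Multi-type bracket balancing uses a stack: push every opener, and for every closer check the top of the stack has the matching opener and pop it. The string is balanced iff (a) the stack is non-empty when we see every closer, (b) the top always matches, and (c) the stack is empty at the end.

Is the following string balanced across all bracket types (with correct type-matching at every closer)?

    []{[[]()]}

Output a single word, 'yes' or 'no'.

Answer: yes

Derivation:
pos 0: push '['; stack = [
pos 1: ']' matches '['; pop; stack = (empty)
pos 2: push '{'; stack = {
pos 3: push '['; stack = {[
pos 4: push '['; stack = {[[
pos 5: ']' matches '['; pop; stack = {[
pos 6: push '('; stack = {[(
pos 7: ')' matches '('; pop; stack = {[
pos 8: ']' matches '['; pop; stack = {
pos 9: '}' matches '{'; pop; stack = (empty)
end: stack empty → VALID
Verdict: properly nested → yes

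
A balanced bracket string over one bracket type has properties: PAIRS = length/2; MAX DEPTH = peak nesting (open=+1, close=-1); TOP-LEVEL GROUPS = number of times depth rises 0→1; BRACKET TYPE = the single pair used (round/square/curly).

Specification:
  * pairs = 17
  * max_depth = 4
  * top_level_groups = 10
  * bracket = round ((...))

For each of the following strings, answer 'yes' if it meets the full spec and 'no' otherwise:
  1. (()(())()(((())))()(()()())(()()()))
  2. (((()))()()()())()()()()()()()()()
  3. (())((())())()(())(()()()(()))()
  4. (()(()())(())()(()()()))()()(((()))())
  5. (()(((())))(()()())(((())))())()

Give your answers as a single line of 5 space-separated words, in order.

Answer: no yes no no no

Derivation:
String 1 '(()(())()(((())))()(()()())(()()()))': depth seq [1 2 1 2 3 2 1 2 1 2 3 4 5 4 3 2 1 2 1 2 3 2 3 2 3 2 1 2 3 2 3 2 3 2 1 0]
  -> pairs=18 depth=5 groups=1 -> no
String 2 '(((()))()()()())()()()()()()()()()': depth seq [1 2 3 4 3 2 1 2 1 2 1 2 1 2 1 0 1 0 1 0 1 0 1 0 1 0 1 0 1 0 1 0 1 0]
  -> pairs=17 depth=4 groups=10 -> yes
String 3 '(())((())())()(())(()()()(()))()': depth seq [1 2 1 0 1 2 3 2 1 2 1 0 1 0 1 2 1 0 1 2 1 2 1 2 1 2 3 2 1 0 1 0]
  -> pairs=16 depth=3 groups=6 -> no
String 4 '(()(()())(())()(()()()))()()(((()))())': depth seq [1 2 1 2 3 2 3 2 1 2 3 2 1 2 1 2 3 2 3 2 3 2 1 0 1 0 1 0 1 2 3 4 3 2 1 2 1 0]
  -> pairs=19 depth=4 groups=4 -> no
String 5 '(()(((())))(()()())(((())))())()': depth seq [1 2 1 2 3 4 5 4 3 2 1 2 3 2 3 2 3 2 1 2 3 4 5 4 3 2 1 2 1 0 1 0]
  -> pairs=16 depth=5 groups=2 -> no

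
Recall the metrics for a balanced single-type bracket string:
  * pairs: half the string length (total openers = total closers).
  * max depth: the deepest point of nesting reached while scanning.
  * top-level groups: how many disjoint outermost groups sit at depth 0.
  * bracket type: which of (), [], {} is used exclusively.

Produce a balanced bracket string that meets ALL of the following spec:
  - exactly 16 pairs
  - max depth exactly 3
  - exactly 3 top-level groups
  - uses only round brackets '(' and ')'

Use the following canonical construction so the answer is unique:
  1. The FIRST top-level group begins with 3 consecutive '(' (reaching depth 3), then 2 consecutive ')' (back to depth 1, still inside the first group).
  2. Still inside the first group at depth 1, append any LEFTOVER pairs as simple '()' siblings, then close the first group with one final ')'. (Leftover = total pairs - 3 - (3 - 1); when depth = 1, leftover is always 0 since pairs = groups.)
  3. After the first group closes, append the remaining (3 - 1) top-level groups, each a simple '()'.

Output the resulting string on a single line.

Answer: ((())()()()()()()()()()()())()()

Derivation:
Spec: pairs=16 depth=3 groups=3
Leftover pairs = 16 - 3 - (3-1) = 11
First group: deep chain of depth 3 + 11 sibling pairs
Remaining 2 groups: simple '()' each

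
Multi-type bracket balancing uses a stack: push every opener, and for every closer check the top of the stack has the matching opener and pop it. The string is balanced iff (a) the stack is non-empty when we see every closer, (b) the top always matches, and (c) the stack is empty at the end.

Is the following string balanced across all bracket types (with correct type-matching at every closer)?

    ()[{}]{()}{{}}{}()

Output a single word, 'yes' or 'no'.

Answer: yes

Derivation:
pos 0: push '('; stack = (
pos 1: ')' matches '('; pop; stack = (empty)
pos 2: push '['; stack = [
pos 3: push '{'; stack = [{
pos 4: '}' matches '{'; pop; stack = [
pos 5: ']' matches '['; pop; stack = (empty)
pos 6: push '{'; stack = {
pos 7: push '('; stack = {(
pos 8: ')' matches '('; pop; stack = {
pos 9: '}' matches '{'; pop; stack = (empty)
pos 10: push '{'; stack = {
pos 11: push '{'; stack = {{
pos 12: '}' matches '{'; pop; stack = {
pos 13: '}' matches '{'; pop; stack = (empty)
pos 14: push '{'; stack = {
pos 15: '}' matches '{'; pop; stack = (empty)
pos 16: push '('; stack = (
pos 17: ')' matches '('; pop; stack = (empty)
end: stack empty → VALID
Verdict: properly nested → yes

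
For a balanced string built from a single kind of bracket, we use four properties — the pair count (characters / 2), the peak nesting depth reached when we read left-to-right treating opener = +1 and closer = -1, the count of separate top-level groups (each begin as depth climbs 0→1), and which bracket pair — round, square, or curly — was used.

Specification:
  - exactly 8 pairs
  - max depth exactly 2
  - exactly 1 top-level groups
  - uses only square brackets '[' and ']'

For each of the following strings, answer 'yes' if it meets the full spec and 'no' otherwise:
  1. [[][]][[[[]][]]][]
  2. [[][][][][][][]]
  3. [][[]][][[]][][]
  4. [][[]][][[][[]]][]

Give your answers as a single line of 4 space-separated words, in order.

String 1 '[[][]][[[[]][]]][]': depth seq [1 2 1 2 1 0 1 2 3 4 3 2 3 2 1 0 1 0]
  -> pairs=9 depth=4 groups=3 -> no
String 2 '[[][][][][][][]]': depth seq [1 2 1 2 1 2 1 2 1 2 1 2 1 2 1 0]
  -> pairs=8 depth=2 groups=1 -> yes
String 3 '[][[]][][[]][][]': depth seq [1 0 1 2 1 0 1 0 1 2 1 0 1 0 1 0]
  -> pairs=8 depth=2 groups=6 -> no
String 4 '[][[]][][[][[]]][]': depth seq [1 0 1 2 1 0 1 0 1 2 1 2 3 2 1 0 1 0]
  -> pairs=9 depth=3 groups=5 -> no

Answer: no yes no no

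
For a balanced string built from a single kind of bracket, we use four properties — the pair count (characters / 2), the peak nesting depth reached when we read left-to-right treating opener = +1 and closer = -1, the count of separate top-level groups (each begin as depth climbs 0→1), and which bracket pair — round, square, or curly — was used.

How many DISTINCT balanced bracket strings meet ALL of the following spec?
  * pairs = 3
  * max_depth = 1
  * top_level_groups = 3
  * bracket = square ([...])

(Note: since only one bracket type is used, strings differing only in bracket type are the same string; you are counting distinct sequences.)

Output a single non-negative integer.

Answer: 1

Derivation:
Spec: pairs=3 depth=1 groups=3
Count(depth <= 1) = 1
Count(depth <= 0) = 0
Count(depth == 1) = 1 - 0 = 1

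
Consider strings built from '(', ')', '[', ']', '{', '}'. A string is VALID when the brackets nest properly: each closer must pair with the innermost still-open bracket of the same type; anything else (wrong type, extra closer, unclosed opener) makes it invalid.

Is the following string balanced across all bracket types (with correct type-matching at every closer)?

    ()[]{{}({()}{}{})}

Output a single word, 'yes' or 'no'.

pos 0: push '('; stack = (
pos 1: ')' matches '('; pop; stack = (empty)
pos 2: push '['; stack = [
pos 3: ']' matches '['; pop; stack = (empty)
pos 4: push '{'; stack = {
pos 5: push '{'; stack = {{
pos 6: '}' matches '{'; pop; stack = {
pos 7: push '('; stack = {(
pos 8: push '{'; stack = {({
pos 9: push '('; stack = {({(
pos 10: ')' matches '('; pop; stack = {({
pos 11: '}' matches '{'; pop; stack = {(
pos 12: push '{'; stack = {({
pos 13: '}' matches '{'; pop; stack = {(
pos 14: push '{'; stack = {({
pos 15: '}' matches '{'; pop; stack = {(
pos 16: ')' matches '('; pop; stack = {
pos 17: '}' matches '{'; pop; stack = (empty)
end: stack empty → VALID
Verdict: properly nested → yes

Answer: yes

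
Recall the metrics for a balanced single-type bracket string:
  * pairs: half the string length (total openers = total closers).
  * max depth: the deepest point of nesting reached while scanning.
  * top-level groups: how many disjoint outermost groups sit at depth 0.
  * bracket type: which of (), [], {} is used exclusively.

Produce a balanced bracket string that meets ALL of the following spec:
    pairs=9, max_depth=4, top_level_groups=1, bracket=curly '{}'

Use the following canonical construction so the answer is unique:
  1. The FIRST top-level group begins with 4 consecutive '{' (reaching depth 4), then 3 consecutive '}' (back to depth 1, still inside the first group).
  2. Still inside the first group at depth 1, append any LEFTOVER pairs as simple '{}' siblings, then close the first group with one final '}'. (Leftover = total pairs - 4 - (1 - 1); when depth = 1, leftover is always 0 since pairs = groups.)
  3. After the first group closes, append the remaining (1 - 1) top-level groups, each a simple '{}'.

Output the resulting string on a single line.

Spec: pairs=9 depth=4 groups=1
Leftover pairs = 9 - 4 - (1-1) = 5
First group: deep chain of depth 4 + 5 sibling pairs
Remaining 0 groups: simple '{}' each

Answer: {{{{}}}{}{}{}{}{}}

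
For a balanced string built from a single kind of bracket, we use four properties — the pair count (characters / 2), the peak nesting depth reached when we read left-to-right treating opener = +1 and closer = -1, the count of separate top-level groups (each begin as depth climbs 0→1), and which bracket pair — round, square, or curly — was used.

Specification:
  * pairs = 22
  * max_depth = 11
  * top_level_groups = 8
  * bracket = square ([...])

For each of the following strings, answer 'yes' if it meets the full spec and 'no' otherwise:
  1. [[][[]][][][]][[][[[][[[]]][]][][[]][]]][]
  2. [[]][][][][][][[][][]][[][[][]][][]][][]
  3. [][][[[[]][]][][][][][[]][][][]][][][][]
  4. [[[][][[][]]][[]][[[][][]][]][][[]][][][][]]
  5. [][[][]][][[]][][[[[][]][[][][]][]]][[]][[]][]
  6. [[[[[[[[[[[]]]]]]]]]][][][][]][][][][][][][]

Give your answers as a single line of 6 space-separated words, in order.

Answer: no no no no no yes

Derivation:
String 1 '[[][[]][][][]][[][[[][[[]]][]][][[]][]]][]': depth seq [1 2 1 2 3 2 1 2 1 2 1 2 1 0 1 2 1 2 3 4 3 4 5 6 5 4 3 4 3 2 3 2 3 4 3 2 3 2 1 0 1 0]
  -> pairs=21 depth=6 groups=3 -> no
String 2 '[[]][][][][][][[][][]][[][[][]][][]][][]': depth seq [1 2 1 0 1 0 1 0 1 0 1 0 1 0 1 2 1 2 1 2 1 0 1 2 1 2 3 2 3 2 1 2 1 2 1 0 1 0 1 0]
  -> pairs=20 depth=3 groups=10 -> no
String 3 '[][][[[[]][]][][][][][[]][][][]][][][][]': depth seq [1 0 1 0 1 2 3 4 3 2 3 2 1 2 1 2 1 2 1 2 1 2 3 2 1 2 1 2 1 2 1 0 1 0 1 0 1 0 1 0]
  -> pairs=20 depth=4 groups=7 -> no
String 4 '[[[][][[][]]][[]][[[][][]][]][][[]][][][][]]': depth seq [1 2 3 2 3 2 3 4 3 4 3 2 1 2 3 2 1 2 3 4 3 4 3 4 3 2 3 2 1 2 1 2 3 2 1 2 1 2 1 2 1 2 1 0]
  -> pairs=22 depth=4 groups=1 -> no
String 5 '[][[][]][][[]][][[[[][]][[][][]][]]][[]][[]][]': depth seq [1 0 1 2 1 2 1 0 1 0 1 2 1 0 1 0 1 2 3 4 3 4 3 2 3 4 3 4 3 4 3 2 3 2 1 0 1 2 1 0 1 2 1 0 1 0]
  -> pairs=23 depth=4 groups=9 -> no
String 6 '[[[[[[[[[[[]]]]]]]]]][][][][]][][][][][][][]': depth seq [1 2 3 4 5 6 7 8 9 10 11 10 9 8 7 6 5 4 3 2 1 2 1 2 1 2 1 2 1 0 1 0 1 0 1 0 1 0 1 0 1 0 1 0]
  -> pairs=22 depth=11 groups=8 -> yes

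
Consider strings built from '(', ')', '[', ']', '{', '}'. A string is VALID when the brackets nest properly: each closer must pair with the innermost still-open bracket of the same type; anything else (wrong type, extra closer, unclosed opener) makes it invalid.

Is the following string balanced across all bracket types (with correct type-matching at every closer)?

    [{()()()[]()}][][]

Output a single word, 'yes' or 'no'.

Answer: yes

Derivation:
pos 0: push '['; stack = [
pos 1: push '{'; stack = [{
pos 2: push '('; stack = [{(
pos 3: ')' matches '('; pop; stack = [{
pos 4: push '('; stack = [{(
pos 5: ')' matches '('; pop; stack = [{
pos 6: push '('; stack = [{(
pos 7: ')' matches '('; pop; stack = [{
pos 8: push '['; stack = [{[
pos 9: ']' matches '['; pop; stack = [{
pos 10: push '('; stack = [{(
pos 11: ')' matches '('; pop; stack = [{
pos 12: '}' matches '{'; pop; stack = [
pos 13: ']' matches '['; pop; stack = (empty)
pos 14: push '['; stack = [
pos 15: ']' matches '['; pop; stack = (empty)
pos 16: push '['; stack = [
pos 17: ']' matches '['; pop; stack = (empty)
end: stack empty → VALID
Verdict: properly nested → yes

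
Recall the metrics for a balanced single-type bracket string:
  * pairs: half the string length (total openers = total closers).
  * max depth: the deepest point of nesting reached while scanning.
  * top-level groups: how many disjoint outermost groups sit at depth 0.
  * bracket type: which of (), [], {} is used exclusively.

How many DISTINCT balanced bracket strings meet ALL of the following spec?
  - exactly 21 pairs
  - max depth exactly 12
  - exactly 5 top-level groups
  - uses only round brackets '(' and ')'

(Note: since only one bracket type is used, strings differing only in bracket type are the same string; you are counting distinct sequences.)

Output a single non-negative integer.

Spec: pairs=21 depth=12 groups=5
Count(depth <= 12) = 1739743275
Count(depth <= 11) = 1738637940
Count(depth == 12) = 1739743275 - 1738637940 = 1105335

Answer: 1105335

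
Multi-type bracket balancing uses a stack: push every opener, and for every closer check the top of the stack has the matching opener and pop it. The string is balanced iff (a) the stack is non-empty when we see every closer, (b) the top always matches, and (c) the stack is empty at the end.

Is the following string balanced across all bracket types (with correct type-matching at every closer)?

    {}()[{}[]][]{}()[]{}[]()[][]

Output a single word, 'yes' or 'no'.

pos 0: push '{'; stack = {
pos 1: '}' matches '{'; pop; stack = (empty)
pos 2: push '('; stack = (
pos 3: ')' matches '('; pop; stack = (empty)
pos 4: push '['; stack = [
pos 5: push '{'; stack = [{
pos 6: '}' matches '{'; pop; stack = [
pos 7: push '['; stack = [[
pos 8: ']' matches '['; pop; stack = [
pos 9: ']' matches '['; pop; stack = (empty)
pos 10: push '['; stack = [
pos 11: ']' matches '['; pop; stack = (empty)
pos 12: push '{'; stack = {
pos 13: '}' matches '{'; pop; stack = (empty)
pos 14: push '('; stack = (
pos 15: ')' matches '('; pop; stack = (empty)
pos 16: push '['; stack = [
pos 17: ']' matches '['; pop; stack = (empty)
pos 18: push '{'; stack = {
pos 19: '}' matches '{'; pop; stack = (empty)
pos 20: push '['; stack = [
pos 21: ']' matches '['; pop; stack = (empty)
pos 22: push '('; stack = (
pos 23: ')' matches '('; pop; stack = (empty)
pos 24: push '['; stack = [
pos 25: ']' matches '['; pop; stack = (empty)
pos 26: push '['; stack = [
pos 27: ']' matches '['; pop; stack = (empty)
end: stack empty → VALID
Verdict: properly nested → yes

Answer: yes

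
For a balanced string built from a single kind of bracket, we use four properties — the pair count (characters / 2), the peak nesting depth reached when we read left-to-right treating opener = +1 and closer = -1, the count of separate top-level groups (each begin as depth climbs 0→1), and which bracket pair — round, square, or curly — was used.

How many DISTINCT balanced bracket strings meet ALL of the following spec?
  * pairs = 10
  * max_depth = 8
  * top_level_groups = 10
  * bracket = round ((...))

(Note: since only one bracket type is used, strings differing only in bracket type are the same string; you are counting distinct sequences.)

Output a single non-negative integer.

Spec: pairs=10 depth=8 groups=10
Count(depth <= 8) = 1
Count(depth <= 7) = 1
Count(depth == 8) = 1 - 1 = 0

Answer: 0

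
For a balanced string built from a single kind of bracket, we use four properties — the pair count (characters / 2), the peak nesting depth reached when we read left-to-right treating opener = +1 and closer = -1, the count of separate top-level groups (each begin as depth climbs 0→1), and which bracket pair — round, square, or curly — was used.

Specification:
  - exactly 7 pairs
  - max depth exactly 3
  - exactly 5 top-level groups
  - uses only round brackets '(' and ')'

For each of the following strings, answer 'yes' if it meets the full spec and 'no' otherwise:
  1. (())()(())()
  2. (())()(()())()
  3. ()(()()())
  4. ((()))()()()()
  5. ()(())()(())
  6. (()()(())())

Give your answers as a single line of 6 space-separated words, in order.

String 1 '(())()(())()': depth seq [1 2 1 0 1 0 1 2 1 0 1 0]
  -> pairs=6 depth=2 groups=4 -> no
String 2 '(())()(()())()': depth seq [1 2 1 0 1 0 1 2 1 2 1 0 1 0]
  -> pairs=7 depth=2 groups=4 -> no
String 3 '()(()()())': depth seq [1 0 1 2 1 2 1 2 1 0]
  -> pairs=5 depth=2 groups=2 -> no
String 4 '((()))()()()()': depth seq [1 2 3 2 1 0 1 0 1 0 1 0 1 0]
  -> pairs=7 depth=3 groups=5 -> yes
String 5 '()(())()(())': depth seq [1 0 1 2 1 0 1 0 1 2 1 0]
  -> pairs=6 depth=2 groups=4 -> no
String 6 '(()()(())())': depth seq [1 2 1 2 1 2 3 2 1 2 1 0]
  -> pairs=6 depth=3 groups=1 -> no

Answer: no no no yes no no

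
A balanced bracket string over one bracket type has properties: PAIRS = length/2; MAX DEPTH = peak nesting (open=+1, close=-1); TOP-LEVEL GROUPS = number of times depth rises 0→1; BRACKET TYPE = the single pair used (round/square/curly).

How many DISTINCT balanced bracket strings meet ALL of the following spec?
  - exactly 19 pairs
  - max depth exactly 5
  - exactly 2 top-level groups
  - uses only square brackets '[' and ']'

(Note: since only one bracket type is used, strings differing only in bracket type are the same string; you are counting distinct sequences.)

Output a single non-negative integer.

Spec: pairs=19 depth=5 groups=2
Count(depth <= 5) = 111204034
Count(depth <= 4) = 23507190
Count(depth == 5) = 111204034 - 23507190 = 87696844

Answer: 87696844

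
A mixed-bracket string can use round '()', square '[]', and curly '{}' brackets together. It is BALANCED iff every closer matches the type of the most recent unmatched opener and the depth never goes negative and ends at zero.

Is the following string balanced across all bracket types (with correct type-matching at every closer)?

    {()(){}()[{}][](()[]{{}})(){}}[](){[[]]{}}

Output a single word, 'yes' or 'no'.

Answer: yes

Derivation:
pos 0: push '{'; stack = {
pos 1: push '('; stack = {(
pos 2: ')' matches '('; pop; stack = {
pos 3: push '('; stack = {(
pos 4: ')' matches '('; pop; stack = {
pos 5: push '{'; stack = {{
pos 6: '}' matches '{'; pop; stack = {
pos 7: push '('; stack = {(
pos 8: ')' matches '('; pop; stack = {
pos 9: push '['; stack = {[
pos 10: push '{'; stack = {[{
pos 11: '}' matches '{'; pop; stack = {[
pos 12: ']' matches '['; pop; stack = {
pos 13: push '['; stack = {[
pos 14: ']' matches '['; pop; stack = {
pos 15: push '('; stack = {(
pos 16: push '('; stack = {((
pos 17: ')' matches '('; pop; stack = {(
pos 18: push '['; stack = {([
pos 19: ']' matches '['; pop; stack = {(
pos 20: push '{'; stack = {({
pos 21: push '{'; stack = {({{
pos 22: '}' matches '{'; pop; stack = {({
pos 23: '}' matches '{'; pop; stack = {(
pos 24: ')' matches '('; pop; stack = {
pos 25: push '('; stack = {(
pos 26: ')' matches '('; pop; stack = {
pos 27: push '{'; stack = {{
pos 28: '}' matches '{'; pop; stack = {
pos 29: '}' matches '{'; pop; stack = (empty)
pos 30: push '['; stack = [
pos 31: ']' matches '['; pop; stack = (empty)
pos 32: push '('; stack = (
pos 33: ')' matches '('; pop; stack = (empty)
pos 34: push '{'; stack = {
pos 35: push '['; stack = {[
pos 36: push '['; stack = {[[
pos 37: ']' matches '['; pop; stack = {[
pos 38: ']' matches '['; pop; stack = {
pos 39: push '{'; stack = {{
pos 40: '}' matches '{'; pop; stack = {
pos 41: '}' matches '{'; pop; stack = (empty)
end: stack empty → VALID
Verdict: properly nested → yes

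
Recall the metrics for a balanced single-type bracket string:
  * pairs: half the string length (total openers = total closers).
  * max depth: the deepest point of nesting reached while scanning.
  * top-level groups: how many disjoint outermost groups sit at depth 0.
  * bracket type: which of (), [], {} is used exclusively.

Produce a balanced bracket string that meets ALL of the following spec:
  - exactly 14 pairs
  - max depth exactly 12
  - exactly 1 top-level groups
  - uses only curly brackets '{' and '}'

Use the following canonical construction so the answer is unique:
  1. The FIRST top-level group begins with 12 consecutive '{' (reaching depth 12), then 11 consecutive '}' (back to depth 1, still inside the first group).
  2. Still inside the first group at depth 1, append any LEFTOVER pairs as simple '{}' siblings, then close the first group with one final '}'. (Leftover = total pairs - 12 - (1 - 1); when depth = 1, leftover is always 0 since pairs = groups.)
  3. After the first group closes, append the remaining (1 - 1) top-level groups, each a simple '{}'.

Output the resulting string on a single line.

Answer: {{{{{{{{{{{{}}}}}}}}}}}{}{}}

Derivation:
Spec: pairs=14 depth=12 groups=1
Leftover pairs = 14 - 12 - (1-1) = 2
First group: deep chain of depth 12 + 2 sibling pairs
Remaining 0 groups: simple '{}' each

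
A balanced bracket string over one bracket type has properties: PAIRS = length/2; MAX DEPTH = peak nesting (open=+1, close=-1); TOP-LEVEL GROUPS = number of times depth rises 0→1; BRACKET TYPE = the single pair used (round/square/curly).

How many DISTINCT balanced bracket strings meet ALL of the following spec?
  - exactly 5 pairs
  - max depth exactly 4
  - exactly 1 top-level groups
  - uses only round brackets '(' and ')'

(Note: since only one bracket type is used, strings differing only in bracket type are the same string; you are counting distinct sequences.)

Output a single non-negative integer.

Spec: pairs=5 depth=4 groups=1
Count(depth <= 4) = 13
Count(depth <= 3) = 8
Count(depth == 4) = 13 - 8 = 5

Answer: 5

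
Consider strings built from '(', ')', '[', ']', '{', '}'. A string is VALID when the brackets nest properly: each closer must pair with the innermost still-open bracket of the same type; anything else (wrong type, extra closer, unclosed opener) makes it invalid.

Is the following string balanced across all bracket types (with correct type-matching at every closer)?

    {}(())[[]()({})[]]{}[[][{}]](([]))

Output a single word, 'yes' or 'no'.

pos 0: push '{'; stack = {
pos 1: '}' matches '{'; pop; stack = (empty)
pos 2: push '('; stack = (
pos 3: push '('; stack = ((
pos 4: ')' matches '('; pop; stack = (
pos 5: ')' matches '('; pop; stack = (empty)
pos 6: push '['; stack = [
pos 7: push '['; stack = [[
pos 8: ']' matches '['; pop; stack = [
pos 9: push '('; stack = [(
pos 10: ')' matches '('; pop; stack = [
pos 11: push '('; stack = [(
pos 12: push '{'; stack = [({
pos 13: '}' matches '{'; pop; stack = [(
pos 14: ')' matches '('; pop; stack = [
pos 15: push '['; stack = [[
pos 16: ']' matches '['; pop; stack = [
pos 17: ']' matches '['; pop; stack = (empty)
pos 18: push '{'; stack = {
pos 19: '}' matches '{'; pop; stack = (empty)
pos 20: push '['; stack = [
pos 21: push '['; stack = [[
pos 22: ']' matches '['; pop; stack = [
pos 23: push '['; stack = [[
pos 24: push '{'; stack = [[{
pos 25: '}' matches '{'; pop; stack = [[
pos 26: ']' matches '['; pop; stack = [
pos 27: ']' matches '['; pop; stack = (empty)
pos 28: push '('; stack = (
pos 29: push '('; stack = ((
pos 30: push '['; stack = (([
pos 31: ']' matches '['; pop; stack = ((
pos 32: ')' matches '('; pop; stack = (
pos 33: ')' matches '('; pop; stack = (empty)
end: stack empty → VALID
Verdict: properly nested → yes

Answer: yes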